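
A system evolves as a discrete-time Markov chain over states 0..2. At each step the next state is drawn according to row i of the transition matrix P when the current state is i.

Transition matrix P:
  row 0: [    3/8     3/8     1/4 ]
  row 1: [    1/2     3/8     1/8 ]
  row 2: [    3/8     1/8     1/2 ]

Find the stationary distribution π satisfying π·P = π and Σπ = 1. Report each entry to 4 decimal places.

π = [0.4130, 0.3043, 0.2826]

Balance equations π_j = Σ_i π_i·P[i][j]:
  π_0 = 3/8·π_0 + 1/2·π_1 + 3/8·π_2
  π_1 = 3/8·π_0 + 3/8·π_1 + 1/8·π_2
  normalize: π_0 + π_1 + π_2 = 1
Solving the linear system gives exactly π = [19/46, 7/23, 13/46].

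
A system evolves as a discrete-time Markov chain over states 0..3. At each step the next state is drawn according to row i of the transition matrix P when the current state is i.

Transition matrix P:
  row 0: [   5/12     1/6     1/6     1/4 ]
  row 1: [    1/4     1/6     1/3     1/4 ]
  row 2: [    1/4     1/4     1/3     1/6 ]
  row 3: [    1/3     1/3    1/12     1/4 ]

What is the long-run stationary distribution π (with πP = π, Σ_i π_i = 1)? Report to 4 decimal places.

π = [0.3232, 0.2237, 0.2216, 0.2315]

Balance equations π_j = Σ_i π_i·P[i][j]:
  π_0 = 5/12·π_0 + 1/4·π_1 + 1/4·π_2 + 1/3·π_3
  π_1 = 1/6·π_0 + 1/6·π_1 + 1/4·π_2 + 1/3·π_3
  π_2 = 1/6·π_0 + 1/3·π_1 + 1/3·π_2 + 1/12·π_3
  normalize: π_0 + π_1 + π_2 + π_3 = 1
Solving the linear system gives exactly π = [455/1408, 315/1408, 39/176, 163/704].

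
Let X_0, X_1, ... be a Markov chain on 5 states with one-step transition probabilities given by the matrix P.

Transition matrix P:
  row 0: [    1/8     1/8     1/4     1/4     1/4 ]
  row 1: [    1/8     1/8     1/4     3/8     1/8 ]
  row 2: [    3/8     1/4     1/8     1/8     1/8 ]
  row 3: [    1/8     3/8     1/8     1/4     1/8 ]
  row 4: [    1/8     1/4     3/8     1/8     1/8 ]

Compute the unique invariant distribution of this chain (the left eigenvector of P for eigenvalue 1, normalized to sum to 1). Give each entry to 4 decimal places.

Balance equations π_j = Σ_i π_i·P[i][j]:
  π_0 = 1/8·π_0 + 1/8·π_1 + 3/8·π_2 + 1/8·π_3 + 1/8·π_4
  π_1 = 1/8·π_0 + 1/8·π_1 + 1/4·π_2 + 3/8·π_3 + 1/4·π_4
  π_2 = 1/4·π_0 + 1/4·π_1 + 1/8·π_2 + 1/8·π_3 + 3/8·π_4
  π_3 = 1/4·π_0 + 3/8·π_1 + 1/8·π_2 + 1/4·π_3 + 1/8·π_4
  normalize: π_0 + π_1 + π_2 + π_3 + π_4 = 1
Solving the linear system gives exactly π = [447/2509, 573/2509, 1067/5018, 586/2509, 739/5018].

π = [0.1782, 0.2284, 0.2126, 0.2336, 0.1473]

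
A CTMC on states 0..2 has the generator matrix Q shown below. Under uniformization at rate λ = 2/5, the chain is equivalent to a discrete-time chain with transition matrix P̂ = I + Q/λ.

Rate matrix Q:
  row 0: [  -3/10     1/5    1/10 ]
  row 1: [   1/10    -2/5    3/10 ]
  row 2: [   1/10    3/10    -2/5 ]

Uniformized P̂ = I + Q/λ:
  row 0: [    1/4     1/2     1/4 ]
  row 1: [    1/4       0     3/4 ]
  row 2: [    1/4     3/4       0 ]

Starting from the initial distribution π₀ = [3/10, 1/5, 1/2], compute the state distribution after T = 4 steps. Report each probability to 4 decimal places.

t=0: π = [0.3000, 0.2000, 0.5000]
t=1: π = [0.2500, 0.5250, 0.2250]
t=2: π = [0.2500, 0.2938, 0.4563]
t=3: π = [0.2500, 0.4672, 0.2828]
t=4: π = [0.2500, 0.3371, 0.4129]

π = [0.2500, 0.3371, 0.4129]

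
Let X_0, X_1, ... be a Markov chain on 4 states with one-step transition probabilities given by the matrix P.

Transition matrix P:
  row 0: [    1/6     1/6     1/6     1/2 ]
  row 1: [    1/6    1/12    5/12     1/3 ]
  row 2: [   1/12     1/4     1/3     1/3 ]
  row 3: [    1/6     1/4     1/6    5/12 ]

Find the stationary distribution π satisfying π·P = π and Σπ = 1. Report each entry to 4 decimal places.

π = [0.1449, 0.2039, 0.2612, 0.3900]

Balance equations π_j = Σ_i π_i·P[i][j]:
  π_0 = 1/6·π_0 + 1/6·π_1 + 1/12·π_2 + 1/6·π_3
  π_1 = 1/6·π_0 + 1/12·π_1 + 1/4·π_2 + 1/4·π_3
  π_2 = 1/6·π_0 + 5/12·π_1 + 1/3·π_2 + 1/6·π_3
  normalize: π_0 + π_1 + π_2 + π_3 = 1
Solving the linear system gives exactly π = [81/559, 114/559, 146/559, 218/559].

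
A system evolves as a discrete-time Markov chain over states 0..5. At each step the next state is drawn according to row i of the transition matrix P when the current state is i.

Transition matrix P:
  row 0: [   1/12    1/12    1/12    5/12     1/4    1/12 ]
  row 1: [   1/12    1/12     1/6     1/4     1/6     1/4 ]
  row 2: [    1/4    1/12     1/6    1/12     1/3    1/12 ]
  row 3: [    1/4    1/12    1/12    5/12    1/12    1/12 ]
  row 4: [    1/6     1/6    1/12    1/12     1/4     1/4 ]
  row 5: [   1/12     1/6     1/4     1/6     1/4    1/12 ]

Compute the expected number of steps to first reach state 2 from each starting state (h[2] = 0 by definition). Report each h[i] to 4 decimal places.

First-step conditioning: h[2] = 0; for i ≠ 2, h[i] = 1 + Σ_k P[i][k]·h[k].
  h[0] = 1 + 1/12·h[0] + 1/12·h[1] + 5/12·h[3] + 1/4·h[4] + 1/12·h[5]
  h[1] = 1 + 1/12·h[0] + 1/12·h[1] + 1/4·h[3] + 1/6·h[4] + 1/4·h[5]
  h[3] = 1 + 1/4·h[0] + 1/12·h[1] + 5/12·h[3] + 1/12·h[4] + 1/12·h[5]
  h[4] = 1 + 1/6·h[0] + 1/6·h[1] + 1/12·h[3] + 1/4·h[4] + 1/4·h[5]
  h[5] = 1 + 1/12·h[0] + 1/6·h[1] + 1/6·h[3] + 1/4·h[4] + 1/12·h[5]
Solving the 5×5 linear system over states ≠ 2 gives exactly h = [38536/4423, 34272/4423, 0, 38800/4423, 36952/4423, 31692/4423] (h[2] = 0 is the target).

h = [8.7126, 7.7486, 0.0000, 8.7723, 8.3545, 7.1653]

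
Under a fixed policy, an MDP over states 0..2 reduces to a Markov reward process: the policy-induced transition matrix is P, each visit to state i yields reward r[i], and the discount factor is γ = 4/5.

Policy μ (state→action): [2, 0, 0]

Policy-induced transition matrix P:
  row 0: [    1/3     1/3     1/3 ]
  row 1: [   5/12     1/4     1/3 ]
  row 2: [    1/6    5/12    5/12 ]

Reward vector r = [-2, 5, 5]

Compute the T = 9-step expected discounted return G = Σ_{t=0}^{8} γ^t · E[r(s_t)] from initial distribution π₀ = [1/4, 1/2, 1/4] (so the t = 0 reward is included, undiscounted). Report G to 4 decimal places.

t=0: π = [0.2500, 0.5000, 0.2500], E[r] = 3.2500, γ^t·E[r] = 3.250000, running G = 3.250000
t=1: π = [0.3333, 0.3125, 0.3542], E[r] = 2.6667, γ^t·E[r] = 2.133333, running G = 5.383333
t=2: π = [0.3003, 0.3368, 0.3628], E[r] = 2.8976, γ^t·E[r] = 1.854444, running G = 7.237778
t=3: π = [0.3009, 0.3355, 0.3636], E[r] = 2.8935, γ^t·E[r] = 1.481481, running G = 8.719259
t=4: π = [0.3007, 0.3357, 0.3636], E[r] = 2.8951, γ^t·E[r] = 1.185842, running G = 9.905101
t=5: π = [0.3007, 0.3357, 0.3636], E[r] = 2.8951, γ^t·E[r] = 0.948664, running G = 10.853766
t=6: π = [0.3007, 0.3357, 0.3636], E[r] = 2.8951, γ^t·E[r] = 0.758934, running G = 11.612700
t=7: π = [0.3007, 0.3357, 0.3636], E[r] = 2.8951, γ^t·E[r] = 0.607147, running G = 12.219847
t=8: π = [0.3007, 0.3357, 0.3636], E[r] = 2.8951, γ^t·E[r] = 0.485718, running G = 12.705565

G = 12.7056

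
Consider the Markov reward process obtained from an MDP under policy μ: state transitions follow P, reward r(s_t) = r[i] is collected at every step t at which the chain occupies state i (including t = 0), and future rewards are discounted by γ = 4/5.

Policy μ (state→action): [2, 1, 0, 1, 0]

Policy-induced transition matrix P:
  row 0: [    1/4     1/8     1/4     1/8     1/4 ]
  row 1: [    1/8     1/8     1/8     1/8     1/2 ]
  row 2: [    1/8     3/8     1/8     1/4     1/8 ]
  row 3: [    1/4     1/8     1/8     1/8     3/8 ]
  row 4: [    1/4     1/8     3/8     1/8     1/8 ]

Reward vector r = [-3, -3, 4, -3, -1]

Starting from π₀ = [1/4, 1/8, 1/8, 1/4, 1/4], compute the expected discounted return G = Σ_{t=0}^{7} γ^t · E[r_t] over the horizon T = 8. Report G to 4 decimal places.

t=0: π = [0.2500, 0.1250, 0.1250, 0.2500, 0.2500], E[r] = -1.6250, γ^t·E[r] = -1.625000, running G = -1.625000
t=1: π = [0.2188, 0.1563, 0.2188, 0.1406, 0.2656], E[r] = -0.9375, γ^t·E[r] = -0.750000, running G = -2.375000
t=2: π = [0.2031, 0.1797, 0.2188, 0.1523, 0.2461], E[r] = -0.9766, γ^t·E[r] = -0.625000, running G = -3.000000
t=3: π = [0.2002, 0.1797, 0.2119, 0.1523, 0.2559], E[r] = -1.0049, γ^t·E[r] = -0.514500, running G = -3.514500
t=4: π = [0.2010, 0.1780, 0.2140, 0.1515, 0.2555], E[r] = -0.9911, γ^t·E[r] = -0.405950, running G = -3.920450
t=5: π = [0.2010, 0.1785, 0.2140, 0.1517, 0.2547], E[r] = -0.9925, γ^t·E[r] = -0.325215, running G = -4.245665
t=6: π = [0.2009, 0.1785, 0.2138, 0.1518, 0.2550], E[r] = -0.9933, γ^t·E[r] = -0.260393, running G = -4.506058
t=7: π = [0.2010, 0.1785, 0.2139, 0.1517, 0.2550], E[r] = -0.9929, γ^t·E[r] = -0.208236, running G = -4.714293

G = -4.7143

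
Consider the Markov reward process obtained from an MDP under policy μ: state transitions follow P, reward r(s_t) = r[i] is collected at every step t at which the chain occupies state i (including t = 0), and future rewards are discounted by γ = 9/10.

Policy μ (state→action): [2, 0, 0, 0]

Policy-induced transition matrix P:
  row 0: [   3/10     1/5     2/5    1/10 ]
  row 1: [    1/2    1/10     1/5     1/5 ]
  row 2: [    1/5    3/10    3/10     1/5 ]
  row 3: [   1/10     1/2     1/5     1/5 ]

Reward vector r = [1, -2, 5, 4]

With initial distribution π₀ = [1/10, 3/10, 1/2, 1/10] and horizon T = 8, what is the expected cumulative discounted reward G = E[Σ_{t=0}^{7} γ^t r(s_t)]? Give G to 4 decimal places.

t=0: π = [0.1000, 0.3000, 0.5000, 0.1000], E[r] = 2.4000, γ^t·E[r] = 2.400000, running G = 2.400000
t=1: π = [0.2900, 0.2500, 0.2700, 0.1900], E[r] = 1.9000, γ^t·E[r] = 1.710000, running G = 4.110000
t=2: π = [0.2850, 0.2590, 0.2850, 0.1710], E[r] = 1.8760, γ^t·E[r] = 1.519560, running G = 5.629560
t=3: π = [0.2891, 0.2539, 0.2855, 0.1715], E[r] = 1.8948, γ^t·E[r] = 1.381309, running G = 7.010869
t=4: π = [0.2879, 0.2546, 0.2864, 0.1711], E[r] = 1.8949, γ^t·E[r] = 1.243257, running G = 8.254126
t=5: π = [0.2881, 0.2545, 0.2862, 0.1712], E[r] = 1.8950, γ^t·E[r] = 1.118981, running G = 9.373107
t=6: π = [0.2880, 0.2545, 0.2862, 0.1712], E[r] = 1.8949, γ^t·E[r] = 1.007038, running G = 10.380146
t=7: π = [0.2880, 0.2545, 0.2862, 0.1712], E[r] = 1.8949, γ^t·E[r] = 0.906338, running G = 11.286484

G = 11.2865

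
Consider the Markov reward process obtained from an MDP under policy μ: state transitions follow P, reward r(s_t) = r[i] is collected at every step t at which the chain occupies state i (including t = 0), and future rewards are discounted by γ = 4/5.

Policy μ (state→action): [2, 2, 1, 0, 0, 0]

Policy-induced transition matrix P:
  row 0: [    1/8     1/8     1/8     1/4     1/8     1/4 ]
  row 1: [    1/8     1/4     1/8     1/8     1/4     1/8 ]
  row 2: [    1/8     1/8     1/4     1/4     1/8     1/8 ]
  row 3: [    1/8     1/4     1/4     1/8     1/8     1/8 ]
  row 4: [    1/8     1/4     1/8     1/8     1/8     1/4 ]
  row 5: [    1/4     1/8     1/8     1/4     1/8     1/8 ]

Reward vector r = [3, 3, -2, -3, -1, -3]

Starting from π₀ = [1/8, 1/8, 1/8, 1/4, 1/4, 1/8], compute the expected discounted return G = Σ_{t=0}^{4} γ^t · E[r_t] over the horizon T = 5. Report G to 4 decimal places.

t=0: π = [0.1250, 0.1250, 0.1250, 0.2500, 0.2500, 0.1250], E[r] = -0.8750, γ^t·E[r] = -0.875000, running G = -0.875000
t=1: π = [0.1406, 0.2031, 0.1719, 0.1719, 0.1406, 0.1719], E[r] = -0.4844, γ^t·E[r] = -0.387500, running G = -1.262500
t=2: π = [0.1465, 0.1895, 0.1680, 0.1855, 0.1504, 0.1602], E[r] = -0.5156, γ^t·E[r] = -0.330000, running G = -1.592500
t=3: π = [0.1450, 0.1907, 0.1692, 0.1843, 0.1487, 0.1621], E[r] = -0.5193, γ^t·E[r] = -0.265875, running G = -1.858375
t=4: π = [0.1453, 0.1905, 0.1692, 0.1845, 0.1488, 0.1617], E[r] = -0.5188, γ^t·E[r] = -0.212500, running G = -2.070875

G = -2.0709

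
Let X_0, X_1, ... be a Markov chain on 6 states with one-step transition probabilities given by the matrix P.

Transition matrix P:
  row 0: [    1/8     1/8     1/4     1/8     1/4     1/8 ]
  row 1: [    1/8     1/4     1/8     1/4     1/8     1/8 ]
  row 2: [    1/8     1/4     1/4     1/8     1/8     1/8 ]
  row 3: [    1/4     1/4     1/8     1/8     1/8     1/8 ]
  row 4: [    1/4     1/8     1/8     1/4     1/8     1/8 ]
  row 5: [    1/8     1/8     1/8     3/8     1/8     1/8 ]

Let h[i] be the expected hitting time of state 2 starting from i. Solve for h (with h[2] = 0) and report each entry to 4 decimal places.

h = [5.9792, 6.8351, 0.0000, 6.7400, 6.7281, 6.8232]

First-step conditioning: h[2] = 0; for i ≠ 2, h[i] = 1 + Σ_k P[i][k]·h[k].
  h[0] = 1 + 1/8·h[0] + 1/8·h[1] + 1/8·h[3] + 1/4·h[4] + 1/8·h[5]
  h[1] = 1 + 1/8·h[0] + 1/4·h[1] + 1/4·h[3] + 1/8·h[4] + 1/8·h[5]
  h[3] = 1 + 1/4·h[0] + 1/4·h[1] + 1/8·h[3] + 1/8·h[4] + 1/8·h[5]
  h[4] = 1 + 1/4·h[0] + 1/8·h[1] + 1/4·h[3] + 1/8·h[4] + 1/8·h[5]
  h[5] = 1 + 1/8·h[0] + 1/8·h[1] + 3/8·h[3] + 1/8·h[4] + 1/8·h[5]
Solving the 5×5 linear system over states ≠ 2 gives exactly h = [4024/673, 4600/673, 0, 4536/673, 4528/673, 4592/673] (h[2] = 0 is the target).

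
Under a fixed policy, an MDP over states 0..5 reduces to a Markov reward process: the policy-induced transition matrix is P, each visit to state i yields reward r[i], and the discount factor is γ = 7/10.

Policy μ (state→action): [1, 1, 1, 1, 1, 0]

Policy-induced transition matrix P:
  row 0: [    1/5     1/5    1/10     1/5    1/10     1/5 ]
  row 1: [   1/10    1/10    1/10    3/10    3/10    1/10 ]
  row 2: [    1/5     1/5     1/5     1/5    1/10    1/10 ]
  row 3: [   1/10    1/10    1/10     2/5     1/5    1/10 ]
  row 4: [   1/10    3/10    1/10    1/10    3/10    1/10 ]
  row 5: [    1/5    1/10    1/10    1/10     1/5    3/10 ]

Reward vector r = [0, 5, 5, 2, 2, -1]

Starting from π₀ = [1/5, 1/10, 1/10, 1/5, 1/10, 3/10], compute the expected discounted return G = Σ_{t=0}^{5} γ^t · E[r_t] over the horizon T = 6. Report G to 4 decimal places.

t=0: π = [0.2000, 0.1000, 0.1000, 0.2000, 0.1000, 0.3000], E[r] = 1.3000, γ^t·E[r] = 1.300000, running G = 1.300000
t=1: π = [0.1600, 0.1500, 0.1100, 0.2100, 0.1900, 0.1800], E[r] = 1.9200, γ^t·E[r] = 1.344000, running G = 2.644000
t=2: π = [0.1450, 0.1650, 0.1110, 0.2200, 0.2070, 0.1520], E[r] = 2.0820, γ^t·E[r] = 1.020180, running G = 3.664180
t=3: π = [0.1408, 0.1670, 0.1111, 0.2246, 0.2116, 0.1449], E[r] = 2.1180, γ^t·E[r] = 0.726474, running G = 4.390654
t=4: π = [0.1397, 0.1675, 0.1111, 0.2260, 0.2127, 0.1431], E[r] = 2.1273, γ^t·E[r] = 0.510770, running G = 4.901424
t=5: π = [0.1394, 0.1676, 0.1111, 0.2264, 0.2129, 0.1426], E[r] = 2.1297, γ^t·E[r] = 0.357932, running G = 5.259356

G = 5.2594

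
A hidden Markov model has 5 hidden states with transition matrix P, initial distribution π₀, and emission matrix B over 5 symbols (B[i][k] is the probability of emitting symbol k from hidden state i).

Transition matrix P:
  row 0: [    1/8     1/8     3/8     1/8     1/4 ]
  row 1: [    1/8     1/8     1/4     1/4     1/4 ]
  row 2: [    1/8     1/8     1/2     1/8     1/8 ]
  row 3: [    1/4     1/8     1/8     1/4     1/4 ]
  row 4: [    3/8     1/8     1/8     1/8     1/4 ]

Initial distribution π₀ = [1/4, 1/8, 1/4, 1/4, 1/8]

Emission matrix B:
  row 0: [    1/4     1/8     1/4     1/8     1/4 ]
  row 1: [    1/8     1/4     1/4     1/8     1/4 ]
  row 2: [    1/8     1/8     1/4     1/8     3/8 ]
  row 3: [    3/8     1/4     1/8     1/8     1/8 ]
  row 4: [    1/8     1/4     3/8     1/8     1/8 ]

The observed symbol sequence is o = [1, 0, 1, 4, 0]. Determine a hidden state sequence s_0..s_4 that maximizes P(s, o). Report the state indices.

path = [3, 0, 2, 2, 2]

t=0: δ = [3.125e-02, 3.125e-02, 3.125e-02, 6.250e-02, 3.125e-02]  (obs o_0=1)
t=1: δ = [3.906e-03, 9.766e-04, 1.953e-03, 5.859e-03, 1.953e-03]  ψ = [3, 3, 2, 3, 3]  (obs o_1=0)
t=2: δ = [1.831e-04, 1.831e-04, 1.831e-04, 3.662e-04, 3.662e-04]  ψ = [3, 3, 0, 3, 3]  (obs o_2=1)
t=3: δ = [3.433e-05, 1.144e-05, 3.433e-05, 1.144e-05, 1.144e-05]  ψ = [4, 3, 2, 3, 3]  (obs o_3=4)
t=4: δ = [1.073e-06, 5.364e-07, 2.146e-06, 1.609e-06, 1.073e-06]  ψ = [0, 0, 2, 0, 0]  (obs o_4=0)
backtrack: best end state = 2; path = [3, 0, 2, 2, 2]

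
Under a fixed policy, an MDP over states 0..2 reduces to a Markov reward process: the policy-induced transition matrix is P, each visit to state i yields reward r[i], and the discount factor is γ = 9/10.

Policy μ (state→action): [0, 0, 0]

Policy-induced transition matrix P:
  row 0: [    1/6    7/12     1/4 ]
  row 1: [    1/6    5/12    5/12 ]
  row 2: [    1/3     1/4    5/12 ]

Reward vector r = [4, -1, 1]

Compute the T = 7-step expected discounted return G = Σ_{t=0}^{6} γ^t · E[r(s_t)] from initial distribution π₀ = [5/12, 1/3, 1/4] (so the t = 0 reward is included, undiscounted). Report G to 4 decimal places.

G = 5.2375

t=0: π = [0.4167, 0.3333, 0.2500], E[r] = 1.5833, γ^t·E[r] = 1.583333, running G = 1.583333
t=1: π = [0.2083, 0.4444, 0.3472], E[r] = 0.7361, γ^t·E[r] = 0.662500, running G = 2.245833
t=2: π = [0.2245, 0.3935, 0.3819], E[r] = 0.8866, γ^t·E[r] = 0.718125, running G = 2.963958
t=3: π = [0.2303, 0.3904, 0.3792], E[r] = 0.9101, γ^t·E[r] = 0.663469, running G = 3.627427
t=4: π = [0.2299, 0.3918, 0.3783], E[r] = 0.9059, γ^t·E[r] = 0.594380, running G = 4.221807
t=5: π = [0.2297, 0.3919, 0.3784], E[r] = 0.9053, γ^t·E[r] = 0.534556, running G = 4.756362
t=6: π = [0.2297, 0.3919, 0.3784], E[r] = 0.9054, γ^t·E[r] = 0.481162, running G = 5.237524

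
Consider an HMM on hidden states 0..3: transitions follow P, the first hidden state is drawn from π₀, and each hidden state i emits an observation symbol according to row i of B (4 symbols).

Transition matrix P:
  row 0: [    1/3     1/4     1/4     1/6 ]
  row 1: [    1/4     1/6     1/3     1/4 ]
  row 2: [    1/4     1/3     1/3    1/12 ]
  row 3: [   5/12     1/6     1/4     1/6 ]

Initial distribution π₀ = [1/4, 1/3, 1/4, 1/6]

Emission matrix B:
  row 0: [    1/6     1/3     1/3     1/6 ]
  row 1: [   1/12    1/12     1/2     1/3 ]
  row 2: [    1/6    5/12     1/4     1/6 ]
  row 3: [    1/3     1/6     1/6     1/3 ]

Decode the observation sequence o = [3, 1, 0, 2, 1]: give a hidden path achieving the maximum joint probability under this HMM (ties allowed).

t=0: δ = [4.167e-02, 1.111e-01, 4.167e-02, 5.556e-02]  (obs o_0=3)
t=1: δ = [9.259e-03, 1.543e-03, 1.543e-02, 4.630e-03]  ψ = [1, 1, 1, 1]  (obs o_1=1)
t=2: δ = [6.430e-04, 4.287e-04, 8.573e-04, 5.144e-04]  ψ = [2, 2, 2, 0]  (obs o_2=0)
t=3: δ = [7.144e-05, 1.429e-04, 7.144e-05, 1.786e-05]  ψ = [0, 2, 2, 0]  (obs o_3=2)
t=4: δ = [1.191e-05, 1.985e-06, 1.985e-05, 5.954e-06]  ψ = [1, 1, 1, 1]  (obs o_4=1)
backtrack: best end state = 2; path = [1, 2, 2, 1, 2]

path = [1, 2, 2, 1, 2]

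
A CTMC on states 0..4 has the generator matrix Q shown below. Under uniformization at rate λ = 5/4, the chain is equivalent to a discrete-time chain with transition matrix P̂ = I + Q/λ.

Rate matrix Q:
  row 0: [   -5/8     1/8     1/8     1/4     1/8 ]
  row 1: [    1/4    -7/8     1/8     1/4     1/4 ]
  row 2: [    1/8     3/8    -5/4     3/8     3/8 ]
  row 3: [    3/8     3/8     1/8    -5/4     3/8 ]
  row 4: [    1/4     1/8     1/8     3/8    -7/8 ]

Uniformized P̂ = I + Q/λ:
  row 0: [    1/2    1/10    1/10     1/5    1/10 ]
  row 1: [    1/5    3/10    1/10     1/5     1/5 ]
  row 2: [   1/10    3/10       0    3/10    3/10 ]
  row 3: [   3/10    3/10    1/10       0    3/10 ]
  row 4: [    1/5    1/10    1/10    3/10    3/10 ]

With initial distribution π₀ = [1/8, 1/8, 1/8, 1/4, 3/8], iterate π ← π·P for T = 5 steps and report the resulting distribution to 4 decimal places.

π = [0.2999, 0.1960, 0.0909, 0.1926, 0.2206]

t=0: π = [0.1250, 0.1250, 0.1250, 0.2500, 0.3750]
t=1: π = [0.2500, 0.2000, 0.0875, 0.2000, 0.2625]
t=2: π = [0.2863, 0.1975, 0.0913, 0.1950, 0.2300]
t=3: π = [0.2963, 0.1968, 0.0909, 0.1931, 0.2230]
t=4: π = [0.2991, 0.1962, 0.0909, 0.1928, 0.2211]
t=5: π = [0.2999, 0.1960, 0.0909, 0.1926, 0.2206]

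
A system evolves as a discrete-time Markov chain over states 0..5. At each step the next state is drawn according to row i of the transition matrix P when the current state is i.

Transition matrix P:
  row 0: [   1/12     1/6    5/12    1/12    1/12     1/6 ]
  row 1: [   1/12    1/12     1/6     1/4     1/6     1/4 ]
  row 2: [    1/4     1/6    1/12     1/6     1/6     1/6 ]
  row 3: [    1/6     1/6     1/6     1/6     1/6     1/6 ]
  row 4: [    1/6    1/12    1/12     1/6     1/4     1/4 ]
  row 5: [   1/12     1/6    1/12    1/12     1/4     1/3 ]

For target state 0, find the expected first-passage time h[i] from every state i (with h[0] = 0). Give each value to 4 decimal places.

h = [0.0000, 7.4510, 6.3374, 6.8655, 6.9281, 7.6112]

First-step conditioning: h[0] = 0; for i ≠ 0, h[i] = 1 + Σ_k P[i][k]·h[k].
  h[1] = 1 + 1/12·h[1] + 1/6·h[2] + 1/4·h[3] + 1/6·h[4] + 1/4·h[5]
  h[2] = 1 + 1/6·h[1] + 1/12·h[2] + 1/6·h[3] + 1/6·h[4] + 1/6·h[5]
  h[3] = 1 + 1/6·h[1] + 1/6·h[2] + 1/6·h[3] + 1/6·h[4] + 1/6·h[5]
  h[4] = 1 + 1/12·h[1] + 1/12·h[2] + 1/6·h[3] + 1/4·h[4] + 1/4·h[5]
  h[5] = 1 + 1/6·h[1] + 1/12·h[2] + 1/12·h[3] + 1/4·h[4] + 1/3·h[5]
Solving the 5×5 linear system over states ≠ 0 gives exactly h = [0, 20006/2685, 5672/895, 18434/2685, 18602/2685, 6812/895] (h[0] = 0 is the target).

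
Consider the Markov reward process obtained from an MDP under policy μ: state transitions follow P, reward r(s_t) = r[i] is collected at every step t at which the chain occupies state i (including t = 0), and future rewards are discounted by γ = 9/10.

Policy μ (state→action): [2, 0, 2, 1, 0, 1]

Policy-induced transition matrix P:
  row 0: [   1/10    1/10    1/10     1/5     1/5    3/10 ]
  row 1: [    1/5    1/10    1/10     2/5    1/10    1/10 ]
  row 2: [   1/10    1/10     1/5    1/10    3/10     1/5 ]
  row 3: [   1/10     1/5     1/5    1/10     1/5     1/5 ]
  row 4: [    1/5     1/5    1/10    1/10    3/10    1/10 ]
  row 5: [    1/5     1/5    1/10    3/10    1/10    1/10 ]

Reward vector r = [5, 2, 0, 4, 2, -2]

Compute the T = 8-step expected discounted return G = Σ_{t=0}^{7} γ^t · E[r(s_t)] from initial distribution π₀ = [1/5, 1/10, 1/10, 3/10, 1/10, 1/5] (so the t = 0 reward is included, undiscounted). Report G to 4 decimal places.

G = 11.1459

t=0: π = [0.2000, 0.1000, 0.1000, 0.3000, 0.1000, 0.2000], E[r] = 2.2000, γ^t·E[r] = 2.200000, running G = 2.200000
t=1: π = [0.1400, 0.1600, 0.1400, 0.1900, 0.1900, 0.1800], E[r] = 1.8000, γ^t·E[r] = 1.620000, running G = 3.820000
t=2: π = [0.1530, 0.1560, 0.1330, 0.1980, 0.1990, 0.1610], E[r] = 1.9450, γ^t·E[r] = 1.575450, running G = 5.395450
t=3: π = [0.1516, 0.1558, 0.1331, 0.1943, 0.2015, 0.1637], E[r] = 1.9224, γ^t·E[r] = 1.401430, running G = 6.796880
t=4: π = [0.1521, 0.1560, 0.1327, 0.1946, 0.2015, 0.1631], E[r] = 1.9279, γ^t·E[r] = 1.264869, running G = 8.061749
t=5: π = [0.1521, 0.1559, 0.1327, 0.1946, 0.2015, 0.1632], E[r] = 1.9273, γ^t·E[r] = 1.138029, running G = 9.199777
t=6: π = [0.1521, 0.1559, 0.1327, 0.1946, 0.2015, 0.1631], E[r] = 1.9274, γ^t·E[r] = 1.024277, running G = 10.224055
t=7: π = [0.1521, 0.1559, 0.1327, 0.1946, 0.2015, 0.1631], E[r] = 1.9273, γ^t·E[r] = 0.921845, running G = 11.145899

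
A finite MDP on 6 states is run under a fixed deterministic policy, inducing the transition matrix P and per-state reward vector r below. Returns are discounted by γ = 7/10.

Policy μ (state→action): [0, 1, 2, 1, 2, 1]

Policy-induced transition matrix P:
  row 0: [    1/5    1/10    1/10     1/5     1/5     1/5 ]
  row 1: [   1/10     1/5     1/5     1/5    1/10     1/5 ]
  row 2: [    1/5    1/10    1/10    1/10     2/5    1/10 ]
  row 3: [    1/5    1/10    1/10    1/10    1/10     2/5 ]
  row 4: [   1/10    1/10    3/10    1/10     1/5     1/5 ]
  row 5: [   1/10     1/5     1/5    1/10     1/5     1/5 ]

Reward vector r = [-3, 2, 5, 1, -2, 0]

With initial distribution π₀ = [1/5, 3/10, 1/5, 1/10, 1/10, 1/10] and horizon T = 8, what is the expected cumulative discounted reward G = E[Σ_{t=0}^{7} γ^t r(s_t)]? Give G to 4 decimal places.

G = 1.7763

t=0: π = [0.2000, 0.3000, 0.2000, 0.1000, 0.1000, 0.1000], E[r] = 0.9000, γ^t·E[r] = 0.900000, running G = 0.900000
t=1: π = [0.1500, 0.1400, 0.1600, 0.1500, 0.2000, 0.2000], E[r] = 0.3800, γ^t·E[r] = 0.266000, running G = 1.166000
t=2: π = [0.1460, 0.1340, 0.1740, 0.1290, 0.2030, 0.2140], E[r] = 0.4230, γ^t·E[r] = 0.207270, running G = 1.373270
t=3: π = [0.1449, 0.1348, 0.1754, 0.1280, 0.2085, 0.2084], E[r] = 0.4229, γ^t·E[r] = 0.145055, running G = 1.518325
t=4: π = [0.1448, 0.1343, 0.1760, 0.1280, 0.2088, 0.2081], E[r] = 0.4246, γ^t·E[r] = 0.101951, running G = 1.620276
t=5: π = [0.1449, 0.1342, 0.1760, 0.1279, 0.2090, 0.2080], E[r] = 0.4238, γ^t·E[r] = 0.071226, running G = 1.691502
t=6: π = [0.1449, 0.1342, 0.1760, 0.1279, 0.2090, 0.2080], E[r] = 0.4238, γ^t·E[r] = 0.049864, running G = 1.741366
t=7: π = [0.1449, 0.1342, 0.1760, 0.1279, 0.2090, 0.2080], E[r] = 0.4238, γ^t·E[r] = 0.034903, running G = 1.776269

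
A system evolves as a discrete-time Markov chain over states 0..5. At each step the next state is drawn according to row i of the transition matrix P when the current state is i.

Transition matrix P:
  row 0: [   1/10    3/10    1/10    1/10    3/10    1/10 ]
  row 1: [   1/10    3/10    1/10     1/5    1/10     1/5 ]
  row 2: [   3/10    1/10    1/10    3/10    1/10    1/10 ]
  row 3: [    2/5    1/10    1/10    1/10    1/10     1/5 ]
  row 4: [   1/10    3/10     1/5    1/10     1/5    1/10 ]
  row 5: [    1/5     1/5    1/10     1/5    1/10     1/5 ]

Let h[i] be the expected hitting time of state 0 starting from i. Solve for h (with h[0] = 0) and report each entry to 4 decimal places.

First-step conditioning: h[0] = 0; for i ≠ 0, h[i] = 1 + Σ_k P[i][k]·h[k].
  h[1] = 1 + 3/10·h[1] + 1/10·h[2] + 1/5·h[3] + 1/10·h[4] + 1/5·h[5]
  h[2] = 1 + 1/10·h[1] + 1/10·h[2] + 3/10·h[3] + 1/10·h[4] + 1/10·h[5]
  h[3] = 1 + 1/10·h[1] + 1/10·h[2] + 1/10·h[3] + 1/10·h[4] + 1/5·h[5]
  h[4] = 1 + 3/10·h[1] + 1/5·h[2] + 1/10·h[3] + 1/5·h[4] + 1/10·h[5]
  h[5] = 1 + 1/5·h[1] + 1/10·h[2] + 1/5·h[3] + 1/10·h[4] + 1/5·h[5]
Solving the 5×5 linear system over states ≠ 0 gives exactly h = [0, 550/107, 861/214, 400/107, 1119/214, 495/107] (h[0] = 0 is the target).

h = [0.0000, 5.1402, 4.0234, 3.7383, 5.2290, 4.6262]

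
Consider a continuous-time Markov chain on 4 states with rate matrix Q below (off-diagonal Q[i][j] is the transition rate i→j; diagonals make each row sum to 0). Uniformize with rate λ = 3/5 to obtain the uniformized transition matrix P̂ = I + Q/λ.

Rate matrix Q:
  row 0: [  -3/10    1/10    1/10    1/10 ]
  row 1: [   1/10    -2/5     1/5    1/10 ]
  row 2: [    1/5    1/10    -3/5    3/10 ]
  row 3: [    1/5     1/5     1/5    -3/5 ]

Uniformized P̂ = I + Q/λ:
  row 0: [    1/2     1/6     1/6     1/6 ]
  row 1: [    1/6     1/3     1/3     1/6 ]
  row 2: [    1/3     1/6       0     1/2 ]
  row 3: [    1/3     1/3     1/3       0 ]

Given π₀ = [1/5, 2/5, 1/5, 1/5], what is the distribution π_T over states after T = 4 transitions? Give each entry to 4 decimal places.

t=0: π = [0.2000, 0.4000, 0.2000, 0.2000]
t=1: π = [0.3000, 0.2667, 0.2333, 0.2000]
t=2: π = [0.3389, 0.2444, 0.2056, 0.2111]
t=3: π = [0.3491, 0.2426, 0.2083, 0.2000]
t=4: π = [0.3511, 0.2404, 0.2057, 0.2028]

π = [0.3511, 0.2404, 0.2057, 0.2028]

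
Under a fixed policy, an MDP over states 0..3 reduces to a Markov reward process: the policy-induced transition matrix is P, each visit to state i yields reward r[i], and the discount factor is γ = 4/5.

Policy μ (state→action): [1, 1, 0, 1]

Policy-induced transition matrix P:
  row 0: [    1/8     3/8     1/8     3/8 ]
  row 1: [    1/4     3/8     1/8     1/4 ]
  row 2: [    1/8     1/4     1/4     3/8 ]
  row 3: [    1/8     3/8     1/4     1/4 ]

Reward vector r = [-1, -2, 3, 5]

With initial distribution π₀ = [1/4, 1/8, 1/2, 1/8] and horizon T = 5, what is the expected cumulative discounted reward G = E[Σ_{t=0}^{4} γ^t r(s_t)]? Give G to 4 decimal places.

G = 4.6982

t=0: π = [0.2500, 0.1250, 0.5000, 0.1250], E[r] = 1.6250, γ^t·E[r] = 1.625000, running G = 1.625000
t=1: π = [0.1406, 0.3125, 0.2031, 0.3438], E[r] = 1.5625, γ^t·E[r] = 1.250000, running G = 2.875000
t=2: π = [0.1641, 0.3496, 0.1934, 0.2930], E[r] = 1.1816, γ^t·E[r] = 0.756250, running G = 3.631250
t=3: π = [0.1687, 0.3508, 0.1858, 0.2947], E[r] = 1.1604, γ^t·E[r] = 0.594125, running G = 4.225375
t=4: π = [0.1689, 0.3518, 0.1851, 0.2943], E[r] = 1.1543, γ^t·E[r] = 0.472813, running G = 4.698188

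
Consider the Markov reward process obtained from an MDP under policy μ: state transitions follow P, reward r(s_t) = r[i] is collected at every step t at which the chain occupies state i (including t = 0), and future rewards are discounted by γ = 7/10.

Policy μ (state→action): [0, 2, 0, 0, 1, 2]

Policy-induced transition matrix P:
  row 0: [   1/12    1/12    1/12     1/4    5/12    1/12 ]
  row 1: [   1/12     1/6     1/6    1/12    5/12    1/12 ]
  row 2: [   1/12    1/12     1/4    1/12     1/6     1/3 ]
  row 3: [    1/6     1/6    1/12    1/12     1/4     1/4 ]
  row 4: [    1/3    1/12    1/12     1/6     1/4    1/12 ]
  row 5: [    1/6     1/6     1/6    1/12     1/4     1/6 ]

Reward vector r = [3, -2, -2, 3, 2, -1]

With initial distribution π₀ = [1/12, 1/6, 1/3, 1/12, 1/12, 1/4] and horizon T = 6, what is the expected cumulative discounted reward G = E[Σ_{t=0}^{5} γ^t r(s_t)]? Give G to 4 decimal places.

t=0: π = [0.0833, 0.1667, 0.3333, 0.0833, 0.0833, 0.2500], E[r] = -0.5833, γ^t·E[r] = -0.583333, running G = -0.583333
t=1: π = [0.1319, 0.1250, 0.1736, 0.1042, 0.2639, 0.2014], E[r] = 0.4375, γ^t·E[r] = 0.306250, running G = -0.277083
t=2: π = [0.1748, 0.1192, 0.1395, 0.1273, 0.2784, 0.1609], E[r] = 0.7847, γ^t·E[r] = 0.384514, running G = 0.107431
t=3: π = [0.1769, 0.1173, 0.1299, 0.1357, 0.2874, 0.1528], E[r] = 0.8653, γ^t·E[r] = 0.296800, running G = 0.404231
t=4: π = [0.1792, 0.1171, 0.1275, 0.1368, 0.2882, 0.1512], E[r] = 0.8839, γ^t·E[r] = 0.212234, running G = 0.616465
t=5: π = [0.1794, 0.1171, 0.1269, 0.1372, 0.2888, 0.1506], E[r] = 0.8887, γ^t·E[r] = 0.149360, running G = 0.765825

G = 0.7658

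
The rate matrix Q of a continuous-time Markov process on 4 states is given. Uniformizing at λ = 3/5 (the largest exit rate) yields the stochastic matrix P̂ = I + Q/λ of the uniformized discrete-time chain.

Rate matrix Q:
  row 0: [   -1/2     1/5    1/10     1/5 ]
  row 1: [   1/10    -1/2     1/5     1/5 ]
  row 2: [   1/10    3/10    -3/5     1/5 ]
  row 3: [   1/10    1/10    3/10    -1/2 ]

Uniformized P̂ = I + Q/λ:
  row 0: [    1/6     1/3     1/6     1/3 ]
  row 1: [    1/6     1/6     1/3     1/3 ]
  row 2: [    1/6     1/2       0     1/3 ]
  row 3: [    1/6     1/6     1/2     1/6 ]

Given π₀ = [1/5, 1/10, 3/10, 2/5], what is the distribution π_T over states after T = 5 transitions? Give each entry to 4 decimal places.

t=0: π = [0.2000, 0.1000, 0.3000, 0.4000]
t=1: π = [0.1667, 0.3000, 0.2667, 0.2667]
t=2: π = [0.1667, 0.2833, 0.2611, 0.2889]
t=3: π = [0.1667, 0.2815, 0.2667, 0.2852]
t=4: π = [0.1667, 0.2833, 0.2642, 0.2858]
t=5: π = [0.1667, 0.2825, 0.2651, 0.2857]

π = [0.1667, 0.2825, 0.2651, 0.2857]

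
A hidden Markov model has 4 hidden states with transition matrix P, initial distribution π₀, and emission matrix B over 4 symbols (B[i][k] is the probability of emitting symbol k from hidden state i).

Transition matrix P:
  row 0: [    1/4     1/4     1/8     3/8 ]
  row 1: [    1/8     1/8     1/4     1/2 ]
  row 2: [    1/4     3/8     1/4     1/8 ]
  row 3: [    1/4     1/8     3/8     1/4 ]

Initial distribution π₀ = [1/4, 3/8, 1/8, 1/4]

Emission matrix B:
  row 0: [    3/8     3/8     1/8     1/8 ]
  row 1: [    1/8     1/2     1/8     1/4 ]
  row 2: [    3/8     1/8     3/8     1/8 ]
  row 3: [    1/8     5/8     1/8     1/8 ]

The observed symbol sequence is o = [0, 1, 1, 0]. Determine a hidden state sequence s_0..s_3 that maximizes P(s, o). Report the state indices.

path = [0, 1, 3, 2]

t=0: δ = [9.375e-02, 4.688e-02, 4.688e-02, 3.125e-02]  (obs o_0=0)
t=1: δ = [8.789e-03, 1.172e-02, 1.465e-03, 2.197e-02]  ψ = [0, 0, 0, 0]  (obs o_1=1)
t=2: δ = [2.060e-03, 1.373e-03, 1.030e-03, 3.662e-03]  ψ = [3, 3, 3, 1]  (obs o_2=1)
t=3: δ = [3.433e-04, 6.437e-05, 5.150e-04, 1.144e-04]  ψ = [3, 0, 3, 3]  (obs o_3=0)
backtrack: best end state = 2; path = [0, 1, 3, 2]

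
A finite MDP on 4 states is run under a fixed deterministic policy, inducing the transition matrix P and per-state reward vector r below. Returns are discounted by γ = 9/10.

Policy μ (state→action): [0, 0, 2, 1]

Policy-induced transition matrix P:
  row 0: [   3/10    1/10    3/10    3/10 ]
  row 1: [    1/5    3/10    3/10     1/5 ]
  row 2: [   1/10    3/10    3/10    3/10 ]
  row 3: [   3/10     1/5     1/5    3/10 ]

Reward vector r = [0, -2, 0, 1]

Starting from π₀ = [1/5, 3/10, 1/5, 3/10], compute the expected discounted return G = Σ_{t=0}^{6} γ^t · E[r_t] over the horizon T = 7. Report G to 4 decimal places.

G = -1.0611

t=0: π = [0.2000, 0.3000, 0.2000, 0.3000], E[r] = -0.3000, γ^t·E[r] = -0.300000, running G = -0.300000
t=1: π = [0.2300, 0.2300, 0.2700, 0.2700], E[r] = -0.1900, γ^t·E[r] = -0.171000, running G = -0.471000
t=2: π = [0.2230, 0.2270, 0.2730, 0.2770], E[r] = -0.1770, γ^t·E[r] = -0.143370, running G = -0.614370
t=3: π = [0.2227, 0.2277, 0.2723, 0.2773], E[r] = -0.1781, γ^t·E[r] = -0.129835, running G = -0.744205
t=4: π = [0.2228, 0.2277, 0.2723, 0.2772], E[r] = -0.1782, γ^t·E[r] = -0.116937, running G = -0.861142
t=5: π = [0.2228, 0.2277, 0.2723, 0.2772], E[r] = -0.1782, γ^t·E[r] = -0.105237, running G = -0.966378
t=6: π = [0.2228, 0.2277, 0.2723, 0.2772], E[r] = -0.1782, γ^t·E[r] = -0.094712, running G = -1.061090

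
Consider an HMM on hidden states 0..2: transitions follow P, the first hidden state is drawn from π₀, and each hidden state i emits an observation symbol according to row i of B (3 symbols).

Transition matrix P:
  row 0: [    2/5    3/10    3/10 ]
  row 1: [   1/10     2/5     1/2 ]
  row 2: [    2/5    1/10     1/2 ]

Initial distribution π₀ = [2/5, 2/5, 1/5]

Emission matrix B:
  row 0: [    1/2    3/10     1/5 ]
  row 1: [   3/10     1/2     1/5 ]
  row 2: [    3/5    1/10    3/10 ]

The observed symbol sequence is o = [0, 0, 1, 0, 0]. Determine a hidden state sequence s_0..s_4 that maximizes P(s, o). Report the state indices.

t=0: δ = [2.000e-01, 1.200e-01, 1.200e-01]  (obs o_0=0)
t=1: δ = [4.000e-02, 1.800e-02, 3.600e-02]  ψ = [0, 0, 0]  (obs o_1=0)
t=2: δ = [4.800e-03, 6.000e-03, 1.800e-03]  ψ = [0, 0, 2]  (obs o_2=1)
t=3: δ = [9.600e-04, 7.200e-04, 1.800e-03]  ψ = [0, 1, 1]  (obs o_3=0)
t=4: δ = [3.600e-04, 8.640e-05, 5.400e-04]  ψ = [2, 0, 2]  (obs o_4=0)
backtrack: best end state = 2; path = [0, 0, 1, 2, 2]

path = [0, 0, 1, 2, 2]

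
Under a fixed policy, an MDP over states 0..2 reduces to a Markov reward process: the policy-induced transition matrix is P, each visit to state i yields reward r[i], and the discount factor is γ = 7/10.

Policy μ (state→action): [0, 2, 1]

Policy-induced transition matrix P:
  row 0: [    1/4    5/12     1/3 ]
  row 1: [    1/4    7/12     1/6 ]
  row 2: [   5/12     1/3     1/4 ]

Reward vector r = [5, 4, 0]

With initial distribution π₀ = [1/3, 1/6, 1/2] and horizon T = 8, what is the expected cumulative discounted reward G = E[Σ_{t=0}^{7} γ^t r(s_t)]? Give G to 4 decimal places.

t=0: π = [0.3333, 0.1667, 0.5000], E[r] = 2.3333, γ^t·E[r] = 2.333333, running G = 2.333333
t=1: π = [0.3333, 0.4028, 0.2639], E[r] = 3.2778, γ^t·E[r] = 2.294444, running G = 4.627778
t=2: π = [0.2940, 0.4618, 0.2442], E[r] = 3.3171, γ^t·E[r] = 1.625394, running G = 6.253171
t=3: π = [0.2907, 0.4733, 0.2360], E[r] = 3.3466, γ^t·E[r] = 1.147899, running G = 7.401070
t=4: π = [0.2893, 0.4759, 0.2348], E[r] = 3.3502, γ^t·E[r] = 0.804382, running G = 8.205452
t=5: π = [0.2891, 0.4764, 0.2345], E[r] = 3.3513, γ^t·E[r] = 0.563255, running G = 8.768707
t=6: π = [0.2891, 0.4765, 0.2344], E[r] = 3.3515, γ^t·E[r] = 0.394301, running G = 9.163008
t=7: π = [0.2891, 0.4766, 0.2344], E[r] = 3.3516, γ^t·E[r] = 0.276015, running G = 9.439023

G = 9.4390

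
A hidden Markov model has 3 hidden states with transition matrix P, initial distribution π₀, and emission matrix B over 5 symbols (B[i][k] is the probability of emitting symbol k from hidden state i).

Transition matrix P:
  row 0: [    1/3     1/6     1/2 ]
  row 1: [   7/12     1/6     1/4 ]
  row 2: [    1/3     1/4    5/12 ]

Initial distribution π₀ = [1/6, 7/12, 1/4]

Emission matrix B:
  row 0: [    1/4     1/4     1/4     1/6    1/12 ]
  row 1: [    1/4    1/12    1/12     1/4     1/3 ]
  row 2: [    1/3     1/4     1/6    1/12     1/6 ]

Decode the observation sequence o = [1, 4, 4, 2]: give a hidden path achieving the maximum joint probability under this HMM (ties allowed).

path = [2, 2, 1, 0]

t=0: δ = [4.167e-02, 4.861e-02, 6.250e-02]  (obs o_0=1)
t=1: δ = [2.363e-03, 5.208e-03, 4.340e-03]  ψ = [1, 2, 2]  (obs o_1=4)
t=2: δ = [2.532e-04, 3.617e-04, 3.014e-04]  ψ = [1, 2, 2]  (obs o_2=4)
t=3: δ = [5.275e-05, 6.279e-06, 2.110e-05]  ψ = [1, 2, 0]  (obs o_3=2)
backtrack: best end state = 0; path = [2, 2, 1, 0]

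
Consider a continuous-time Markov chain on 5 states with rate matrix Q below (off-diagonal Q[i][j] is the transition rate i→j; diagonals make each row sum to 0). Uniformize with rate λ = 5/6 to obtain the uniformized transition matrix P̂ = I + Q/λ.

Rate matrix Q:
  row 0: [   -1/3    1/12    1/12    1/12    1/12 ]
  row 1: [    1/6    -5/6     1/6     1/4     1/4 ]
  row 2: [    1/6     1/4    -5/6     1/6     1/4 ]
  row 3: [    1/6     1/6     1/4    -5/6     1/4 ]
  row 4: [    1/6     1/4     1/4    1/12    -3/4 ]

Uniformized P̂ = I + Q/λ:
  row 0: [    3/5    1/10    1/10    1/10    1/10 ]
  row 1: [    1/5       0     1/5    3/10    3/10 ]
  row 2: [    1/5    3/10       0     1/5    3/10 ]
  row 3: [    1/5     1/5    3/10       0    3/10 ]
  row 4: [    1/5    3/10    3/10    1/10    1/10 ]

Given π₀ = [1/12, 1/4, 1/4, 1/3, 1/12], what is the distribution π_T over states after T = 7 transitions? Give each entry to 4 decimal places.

t=0: π = [0.0833, 0.2500, 0.2500, 0.3333, 0.0833]
t=1: π = [0.2333, 0.1750, 0.1833, 0.1417, 0.2667]
t=2: π = [0.2933, 0.1867, 0.1808, 0.1392, 0.2000]
t=3: π = [0.3173, 0.1714, 0.1684, 0.1415, 0.2013]
t=4: π = [0.3269, 0.1710, 0.1689, 0.1370, 0.1963]
t=5: π = [0.3308, 0.1696, 0.1669, 0.1374, 0.1954]
t=6: π = [0.3323, 0.1692, 0.1668, 0.1369, 0.1948]
t=7: π = [0.3329, 0.1691, 0.1666, 0.1368, 0.1946]

π = [0.3329, 0.1691, 0.1666, 0.1368, 0.1946]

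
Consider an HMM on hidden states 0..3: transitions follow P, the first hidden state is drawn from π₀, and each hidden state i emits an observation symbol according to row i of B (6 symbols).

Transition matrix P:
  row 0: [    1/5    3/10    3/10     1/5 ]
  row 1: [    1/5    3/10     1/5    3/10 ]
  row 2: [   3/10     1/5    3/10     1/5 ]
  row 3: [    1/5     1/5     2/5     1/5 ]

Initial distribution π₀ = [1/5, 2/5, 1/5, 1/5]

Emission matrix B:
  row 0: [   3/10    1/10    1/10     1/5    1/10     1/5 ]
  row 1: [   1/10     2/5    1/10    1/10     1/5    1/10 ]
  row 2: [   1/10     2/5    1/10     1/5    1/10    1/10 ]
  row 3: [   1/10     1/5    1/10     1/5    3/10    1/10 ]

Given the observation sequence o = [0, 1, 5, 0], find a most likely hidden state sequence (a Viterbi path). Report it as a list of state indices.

t=0: δ = [6.000e-02, 4.000e-02, 2.000e-02, 2.000e-02]  (obs o_0=0)
t=1: δ = [1.200e-03, 7.200e-03, 7.200e-03, 2.400e-03]  ψ = [0, 0, 0, 0]  (obs o_1=1)
t=2: δ = [4.320e-04, 2.160e-04, 2.160e-04, 2.160e-04]  ψ = [2, 1, 2, 1]  (obs o_2=5)
t=3: δ = [2.592e-05, 1.296e-05, 1.296e-05, 8.640e-06]  ψ = [0, 0, 0, 0]  (obs o_3=0)
backtrack: best end state = 0; path = [0, 2, 0, 0]

path = [0, 2, 0, 0]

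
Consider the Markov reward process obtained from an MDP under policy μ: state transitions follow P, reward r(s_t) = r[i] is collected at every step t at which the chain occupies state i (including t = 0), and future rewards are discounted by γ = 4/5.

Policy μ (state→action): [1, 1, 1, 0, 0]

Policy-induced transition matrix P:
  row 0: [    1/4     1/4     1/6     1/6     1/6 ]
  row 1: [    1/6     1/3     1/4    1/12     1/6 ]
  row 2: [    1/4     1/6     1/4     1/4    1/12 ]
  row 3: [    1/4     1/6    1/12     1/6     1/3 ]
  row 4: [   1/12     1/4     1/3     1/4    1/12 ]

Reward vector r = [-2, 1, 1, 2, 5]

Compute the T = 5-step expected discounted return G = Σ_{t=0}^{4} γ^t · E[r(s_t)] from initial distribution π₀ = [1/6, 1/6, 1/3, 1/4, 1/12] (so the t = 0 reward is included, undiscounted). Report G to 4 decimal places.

G = 3.9808

t=0: π = [0.1667, 0.1667, 0.3333, 0.2500, 0.0833], E[r] = 1.0833, γ^t·E[r] = 1.083333, running G = 1.083333
t=1: π = [0.2222, 0.2153, 0.2014, 0.1875, 0.1736], E[r] = 1.2153, γ^t·E[r] = 0.972222, running G = 2.055556
t=2: π = [0.2031, 0.2355, 0.2147, 0.1800, 0.1667], E[r] = 1.2373, γ^t·E[r] = 0.791852, running G = 2.847407
t=3: π = [0.2026, 0.2367, 0.2170, 0.1788, 0.1649], E[r] = 1.2306, γ^t·E[r] = 0.630049, running G = 3.477457
t=4: π = [0.2028, 0.2367, 0.2171, 0.1788, 0.1646], E[r] = 1.2290, γ^t·E[r] = 0.503391, running G = 3.980848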